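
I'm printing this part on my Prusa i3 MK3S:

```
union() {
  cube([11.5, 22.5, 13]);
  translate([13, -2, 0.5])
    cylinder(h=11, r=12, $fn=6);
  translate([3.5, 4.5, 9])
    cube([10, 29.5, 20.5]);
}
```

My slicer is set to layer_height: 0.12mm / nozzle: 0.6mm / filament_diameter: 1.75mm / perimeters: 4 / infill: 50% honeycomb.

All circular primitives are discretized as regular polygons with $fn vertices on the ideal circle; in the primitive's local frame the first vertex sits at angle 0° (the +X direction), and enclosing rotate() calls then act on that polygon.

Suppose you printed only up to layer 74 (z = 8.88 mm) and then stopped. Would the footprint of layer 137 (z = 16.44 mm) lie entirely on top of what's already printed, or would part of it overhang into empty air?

Compare the two slices. At z = 8.88: the cube (footprint 11.5×22.5) is included at this height (area 258.75 mm²); the r=12 cylinder at (13, -2) contributes a regular 6-gon of circumradius 12 (area = (6/2)·12.000²·sin(360°/6) = 374.12 mm²); the cube at (3.5, 4.5) is absent (z outside [9, 29.5]); Merging all regions: the regions partially overlap — summed areas 632.87 mm² minus the doubly-counted overlap 58.10 mm² gives 574.78 mm² — area = 574.78 mm². At z = 16.44: the cube is not intersected at this z (z outside [0, 13]); the cylinder at (13, -2) is absent (z outside [0.5, 11.5]); the 10×29.5 cube at (3.5, 4.5) contributes its full rectangle (area 295.00 mm²); Taking the union: only the 10×29.5 cube at (3.5, 4.5) is present, so the union is just that shape — area = 295.00 mm². Checking containment: at z = 16.44 the cross-section extends beyond the z = 8.88 cross-section by about 143.22 mm².

part overhangs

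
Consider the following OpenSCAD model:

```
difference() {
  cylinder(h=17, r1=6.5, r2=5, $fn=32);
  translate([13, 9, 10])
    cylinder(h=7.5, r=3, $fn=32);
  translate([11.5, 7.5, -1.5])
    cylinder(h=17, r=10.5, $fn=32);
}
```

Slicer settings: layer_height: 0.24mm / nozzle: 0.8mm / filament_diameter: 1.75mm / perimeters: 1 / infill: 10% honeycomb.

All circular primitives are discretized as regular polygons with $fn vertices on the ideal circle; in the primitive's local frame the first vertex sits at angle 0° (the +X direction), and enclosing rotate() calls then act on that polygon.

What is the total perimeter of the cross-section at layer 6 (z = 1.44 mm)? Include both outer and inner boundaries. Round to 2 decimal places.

At z = 1.44 mm: the cone: at t=0.085 of its height the radius interpolates to r₁+(r₂−r₁)t = 6.373, giving a regular 32-gon of that circumradius (perimeter = 2·32·6.373·sin(180°/32) = 39.98 mm); the cylinder at (13, 9) does not reach this height (z outside [10, 17.5]); the r=10.5 cylinder at (11.5, 7.5) gives a regular 32-gon of circumradius 10.5 (constant along its height) (perimeter = 2·32·10.500·sin(180°/32) = 65.87 mm); Subtracting the remaining from the first: starting from the cone, the r=10.5 cylinder at (11.5, 7.5) partially overlaps it — only the 19.63 mm² overlap (of its 344.14 mm²) is removed, clipping the outline — boundary = 39.21 mm. Overall, the cross-section is a single solid region. Total boundary length (outer) = 39.21 mm.

39.21 mm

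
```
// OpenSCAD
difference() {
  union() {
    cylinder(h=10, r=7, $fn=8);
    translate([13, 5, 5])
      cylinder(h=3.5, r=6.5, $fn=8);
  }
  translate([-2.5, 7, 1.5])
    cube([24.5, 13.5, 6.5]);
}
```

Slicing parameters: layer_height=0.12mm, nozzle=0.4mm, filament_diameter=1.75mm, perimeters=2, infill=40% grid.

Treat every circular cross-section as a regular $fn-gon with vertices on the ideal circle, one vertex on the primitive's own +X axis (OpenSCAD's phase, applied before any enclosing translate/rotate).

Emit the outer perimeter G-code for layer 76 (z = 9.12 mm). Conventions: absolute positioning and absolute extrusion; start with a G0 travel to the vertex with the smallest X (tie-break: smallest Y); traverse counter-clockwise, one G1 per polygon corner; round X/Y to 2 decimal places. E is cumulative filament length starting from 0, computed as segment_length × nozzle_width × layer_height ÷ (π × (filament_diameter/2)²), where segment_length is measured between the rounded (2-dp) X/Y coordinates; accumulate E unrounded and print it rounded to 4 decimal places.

G0 X-7.00 Y0.00 Z9.12
G1 X-4.95 Y-4.95 E0.1069
G1 X0.00 Y-7.00 E0.2138
G1 X4.95 Y-4.95 E0.3208
G1 X7.00 Y0.00 E0.4277
G1 X4.95 Y4.95 E0.5346
G1 X0.00 Y7.00 E0.6415
G1 X-4.95 Y4.95 E0.7484
G1 X-7.00 Y0.00 E0.8554

At z = 9.12 mm: the cylinder: section is a regular 8-gon, circumradius r=7; the cylinder at (13, 5) is not intersected at this z (z outside [5, 8.5]); Taking the union: only the r=7 cylinder is present, so the union is just that shape — 1 connected region; the cube at (-2.5, 7) is absent (z outside [1.5, 8]); After the difference (first − rest): none of the subtracted shapes is present at this height, so that combined region is unchanged — 1 connected region. The outline is a single polygon with 8 vertices. Extrusion per mm of travel: 0.4 × 0.12 / (π × 0.875²) = 0.019956. Accumulating E over each segment gives final E = 0.8554.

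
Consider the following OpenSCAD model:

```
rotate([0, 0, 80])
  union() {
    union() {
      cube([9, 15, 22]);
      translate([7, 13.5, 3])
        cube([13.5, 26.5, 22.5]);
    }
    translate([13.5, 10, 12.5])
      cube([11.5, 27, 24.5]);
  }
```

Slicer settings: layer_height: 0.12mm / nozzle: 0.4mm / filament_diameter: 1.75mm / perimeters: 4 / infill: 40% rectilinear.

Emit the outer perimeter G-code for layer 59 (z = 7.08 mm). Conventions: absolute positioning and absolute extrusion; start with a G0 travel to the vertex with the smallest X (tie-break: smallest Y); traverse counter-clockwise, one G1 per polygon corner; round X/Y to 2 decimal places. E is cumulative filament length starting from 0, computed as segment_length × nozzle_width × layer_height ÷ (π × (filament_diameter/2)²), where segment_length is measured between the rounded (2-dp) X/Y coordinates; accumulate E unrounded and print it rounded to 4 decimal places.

At z = 7.08 mm: the cube is present — its section is the full 9×15 rectangle; the 13.5×26.5 cube at (7, 13.5) contributes its full rectangle; Taking the union: the regions partially overlap (shared area 3.00 mm²), so overlapping operands fuse into one piece — 1 connected region; the cube at (13.5, 10) is absent (z outside [12.5, 37]); Combining (union): only that combined region is present, so the union is just that shape — 1 connected region; (rotated 80° about Z; rotation is an isometry so areas/perimeters/island counts are preserved). The outline is a single polygon with 8 vertices. Extrusion per mm of travel: 0.4 × 0.12 / (π × 0.875²) = 0.019956. Accumulating E over each segment gives final E = 2.4142.

G0 X-38.18 Y13.84 Z7.08
G1 X-13.56 Y9.50 E0.4989
G1 X-14.77 Y2.60 E0.6387
G1 X0.00 Y0.00 E0.9380
G1 X1.56 Y8.86 E1.1175
G1 X-11.73 Y11.21 E1.3868
G1 X-9.74 Y22.53 E1.6162
G1 X-35.83 Y27.13 E2.1449
G1 X-38.18 Y13.84 E2.4142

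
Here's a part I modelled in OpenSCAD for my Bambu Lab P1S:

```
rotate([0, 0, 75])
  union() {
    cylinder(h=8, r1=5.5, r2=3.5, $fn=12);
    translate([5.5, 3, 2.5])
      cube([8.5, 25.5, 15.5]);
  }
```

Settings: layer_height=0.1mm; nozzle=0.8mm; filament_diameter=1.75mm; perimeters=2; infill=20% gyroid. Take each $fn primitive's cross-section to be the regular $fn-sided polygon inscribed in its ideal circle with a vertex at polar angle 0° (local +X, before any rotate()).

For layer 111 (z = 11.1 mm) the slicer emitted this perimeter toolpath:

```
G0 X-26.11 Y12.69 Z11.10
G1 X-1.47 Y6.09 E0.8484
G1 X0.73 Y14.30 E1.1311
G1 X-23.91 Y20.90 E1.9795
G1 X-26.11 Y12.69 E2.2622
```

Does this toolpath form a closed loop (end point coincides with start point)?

yes

Start point (G0): (-26.11, 12.69). End point (last G1): the path returns to the start — closed.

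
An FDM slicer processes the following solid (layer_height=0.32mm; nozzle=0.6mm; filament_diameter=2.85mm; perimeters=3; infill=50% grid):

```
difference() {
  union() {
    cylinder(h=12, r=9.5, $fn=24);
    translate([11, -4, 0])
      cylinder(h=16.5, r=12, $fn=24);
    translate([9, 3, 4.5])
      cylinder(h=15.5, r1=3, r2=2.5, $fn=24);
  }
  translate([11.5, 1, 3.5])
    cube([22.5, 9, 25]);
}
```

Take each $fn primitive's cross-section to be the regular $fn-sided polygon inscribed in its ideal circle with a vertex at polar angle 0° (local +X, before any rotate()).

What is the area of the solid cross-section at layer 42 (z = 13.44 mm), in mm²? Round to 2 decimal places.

396.76 mm²

At z = 13.44 mm: the cylinder is absent (z outside [0, 12]); the cylinder at (11, -4): section is a regular 24-gon, circumradius r=12 (area = (24/2)·12.000²·sin(360°/24) = 447.24 mm²); the cone at (9, 3) contributes a regular 24-gon of circumradius 2.712 (interpolated between r1=3 and r2=2.5 at t=0.577) (area = (24/2)·2.712²·sin(360°/24) = 22.84 mm²); Merging all regions: the cone at (9, 3) lies entirely inside the r=12 cylinder at (11, -4), so the union is just the r=12 cylinder at (11, -4) — area = 447.24 mm²; the cube at (11.5, 1) is present — its section is the full 22.5×9 rectangle (area 202.50 mm²); Taking the first minus the rest: starting from that combined region (447.24 mm²), the 22.5×9 cube at (11.5, 1) partially overlaps it — only the 50.48 mm² overlap (of its 202.50 mm²) is removed, clipping the outline — area = 396.76 mm². Overall, the cross-section is a single solid region. Net area = 396.76 mm².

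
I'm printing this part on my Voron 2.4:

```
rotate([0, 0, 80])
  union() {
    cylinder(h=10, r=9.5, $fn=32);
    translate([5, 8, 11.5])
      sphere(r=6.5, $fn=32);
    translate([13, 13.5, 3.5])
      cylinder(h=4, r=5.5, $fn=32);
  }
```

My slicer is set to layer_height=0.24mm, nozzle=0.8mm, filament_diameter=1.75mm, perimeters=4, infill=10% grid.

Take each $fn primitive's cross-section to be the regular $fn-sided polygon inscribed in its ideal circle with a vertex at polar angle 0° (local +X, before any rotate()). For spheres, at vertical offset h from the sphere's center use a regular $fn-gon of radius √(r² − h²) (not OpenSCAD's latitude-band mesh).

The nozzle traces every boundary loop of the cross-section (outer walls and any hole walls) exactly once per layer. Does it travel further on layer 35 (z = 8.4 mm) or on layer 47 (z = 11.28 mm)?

Layer 35 (z = 8.4): the r=9.5 cylinder gives a regular 32-gon of circumradius 9.5 (constant along its height) (perimeter = 2·32·9.500·sin(180°/32) = 59.59 mm); the r=6.5 sphere at (5, 8) contributes a regular 32-gon of circumradius √(6.5²−3.1²) = 5.713 (perimeter = 2·32·5.713·sin(180°/32) = 35.84 mm); the cylinder at (13, 13.5) does not reach this height (z outside [3.5, 7.5]); Taking the union: the regions partially overlap (shared area 44.77 mm²), so the edge portions inside another operand are dropped and the merged outline is re-measured after clipping — boundary = 69.32 mm; (whole slice rotated 80° about Z — lengths, areas and connectivity unchanged). So its perimeter = 69.32 mm. Layer 47 (z = 11.28): the cylinder is absent (z outside [0, 10]); the r=6.5 sphere at (5, 8) slices to a regular 32-gon of circumradius 6.496 (√(r²−h²) with h=0.22 from center) (perimeter = 2·32·6.496·sin(180°/32) = 40.75 mm); the cylinder at (13, 13.5) is not intersected at this z (z outside [3.5, 7.5]); Combining (union): only the r=6.5 sphere at (5, 8) is present, so the union is just that shape — boundary = 40.75 mm; (rotated 80° about Z; rotation is an isometry so areas/perimeters/island counts are preserved). So its perimeter = 40.75 mm. Layer 35 is larger (69.32 vs 40.75 mm).

layer 35 (z = 8.4 mm)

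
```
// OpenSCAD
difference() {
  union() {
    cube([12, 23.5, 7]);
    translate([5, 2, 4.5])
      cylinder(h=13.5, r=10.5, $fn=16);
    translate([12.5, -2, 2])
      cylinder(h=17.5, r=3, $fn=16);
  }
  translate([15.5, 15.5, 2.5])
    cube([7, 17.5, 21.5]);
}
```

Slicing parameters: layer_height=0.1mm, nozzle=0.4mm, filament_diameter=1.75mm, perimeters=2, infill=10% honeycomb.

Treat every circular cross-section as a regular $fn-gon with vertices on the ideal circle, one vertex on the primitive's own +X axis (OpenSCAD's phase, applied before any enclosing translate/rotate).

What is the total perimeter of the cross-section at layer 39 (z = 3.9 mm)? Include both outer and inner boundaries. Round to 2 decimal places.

At z = 3.9 mm: the cube is present — its section is the full 12×23.5 rectangle (perimeter 71.00 mm); the cylinder at (5, 2) is absent (z outside [4.5, 18]); the r=3 cylinder at (12.5, -2) contributes a regular 16-gon of circumradius 3 (perimeter = 2·16·3.000·sin(180°/16) = 18.73 mm); Taking the union: the regions partially overlap (shared area 0.98 mm²), so the edge portions inside another operand are dropped and the merged outline is re-measured after clipping — boundary = 85.15 mm; the 7×17.5 cube at (15.5, 15.5) contributes its full rectangle (perimeter 49.00 mm); Subtracting the remaining from the first: starting from the result so far, the 7×17.5 cube at (15.5, 15.5) misses the remaining region (no effect) — boundary = 85.15 mm. Overall, the cross-section is a single solid region. Total boundary length (outer) = 85.15 mm.

85.15 mm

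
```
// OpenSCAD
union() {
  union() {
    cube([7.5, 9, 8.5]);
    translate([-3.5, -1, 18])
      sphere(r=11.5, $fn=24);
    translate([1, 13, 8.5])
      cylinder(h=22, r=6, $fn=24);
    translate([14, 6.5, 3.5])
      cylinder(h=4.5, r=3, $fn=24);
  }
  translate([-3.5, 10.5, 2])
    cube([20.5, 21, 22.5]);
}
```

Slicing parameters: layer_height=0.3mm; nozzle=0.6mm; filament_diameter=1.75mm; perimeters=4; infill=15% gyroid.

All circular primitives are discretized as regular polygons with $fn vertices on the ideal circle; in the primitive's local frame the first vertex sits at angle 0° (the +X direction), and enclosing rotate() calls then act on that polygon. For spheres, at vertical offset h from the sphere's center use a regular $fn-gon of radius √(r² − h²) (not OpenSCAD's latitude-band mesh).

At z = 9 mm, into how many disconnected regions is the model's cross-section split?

At z = 9 mm: the cube is not intersected at this z (z outside [0, 8.5]); the sphere at (-3.5, -1): section is a regular 24-gon, circumradius = √(r²−h²) = √(11.5²−9²) = 7.159; the r=6 cylinder at (1, 13) gives a regular 24-gon of circumradius 6 (constant along its height); the cylinder at (14, 6.5) is not intersected at this z (z outside [3.5, 8]); Combining (union): the 2 present regions are separate (no shared area or edge), so areas and boundary lengths simply add and each stays a separate island — 2 connected regions; the cube at (-3.5, 10.5) is present — its section is the full 20.5×21 rectangle; Combining (union): the regions partially overlap (shared area 77.69 mm²), so overlapping operands fuse into one piece — 2 connected regions. The result has 2 disconnected regions.

2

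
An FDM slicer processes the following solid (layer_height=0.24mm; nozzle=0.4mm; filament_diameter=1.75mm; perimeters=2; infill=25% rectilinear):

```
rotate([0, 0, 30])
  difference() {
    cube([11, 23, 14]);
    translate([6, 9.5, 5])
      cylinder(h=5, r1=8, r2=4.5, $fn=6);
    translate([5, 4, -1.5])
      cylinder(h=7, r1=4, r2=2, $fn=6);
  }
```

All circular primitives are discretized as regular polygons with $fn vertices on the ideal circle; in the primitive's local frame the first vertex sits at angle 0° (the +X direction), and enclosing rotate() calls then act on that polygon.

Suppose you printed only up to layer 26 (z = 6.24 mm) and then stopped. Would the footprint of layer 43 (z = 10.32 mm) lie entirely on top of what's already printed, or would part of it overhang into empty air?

Compare the two slices. At z = 6.24: the cube is present — its section is the full 11×23 rectangle (area 253.00 mm²); the cone at (6, 9.5): at t=0.248 of its height the radius interpolates to r₁+(r₂−r₁)t = 7.132, giving a regular 6-gon of that circumradius (area = (6/2)·7.132²·sin(360°/6) = 132.15 mm²); the cone at (5, 4) is not intersected at this z (z outside [-1.5, 5.5]); After the difference (first − rest): starting from the 11×23 cube (253.00 mm²), the cone at (6, 9.5) partially overlaps it — only the 122.06 mm² overlap (of its 132.15 mm²) is removed, clipping the outline — area = 130.94 mm²; (rotated 30° about Z; rotation is an isometry so areas/perimeters/island counts are preserved). At z = 10.32: the 11×23 cube contributes its full rectangle (area 253.00 mm²); the cone at (6, 9.5) is absent (z outside [5, 10]); the cone at (5, 4) is absent (z outside [-1.5, 5.5]); After the difference (first − rest): none of the subtracted shapes is present at this height, so the 11×23 cube is unchanged — area = 253.00 mm²; (whole slice rotated 30° about Z — lengths, areas and connectivity unchanged). Checking containment: at z = 10.32 the cross-section extends beyond the z = 6.24 cross-section by about 122.06 mm².

part overhangs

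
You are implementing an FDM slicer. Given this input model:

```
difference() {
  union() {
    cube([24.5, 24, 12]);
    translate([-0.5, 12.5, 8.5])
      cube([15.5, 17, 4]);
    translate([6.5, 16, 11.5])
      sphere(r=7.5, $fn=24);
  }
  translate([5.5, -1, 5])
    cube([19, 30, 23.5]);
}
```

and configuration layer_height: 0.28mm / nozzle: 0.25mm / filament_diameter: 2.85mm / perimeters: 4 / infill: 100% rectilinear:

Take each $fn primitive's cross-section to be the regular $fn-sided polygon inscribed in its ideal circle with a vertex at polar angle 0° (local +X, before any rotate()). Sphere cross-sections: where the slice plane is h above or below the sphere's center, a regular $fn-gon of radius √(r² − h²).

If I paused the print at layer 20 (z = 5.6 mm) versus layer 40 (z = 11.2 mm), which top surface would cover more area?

layer 40 (z = 11.2 mm)

Layer 20 (z = 5.6): the cube (footprint 24.5×24) is included at this height (area 588.00 mm²); the cube at (-0.5, 12.5) is not intersected at this z (z outside [8.5, 12.5]); the r=7.5 sphere at (6.5, 16) slices to a regular 24-gon of circumradius 4.630 (√(r²−h²) with h=5.9 from center) (area = (24/2)·4.630²·sin(360°/24) = 66.59 mm²); Merging all regions: the r=7.5 sphere at (6.5, 16) lies entirely inside the 24.5×24 cube, so the union is just the 24.5×24 cube — area = 588.00 mm²; the cube at (5.5, -1) (footprint 19×30) is included at this height (area 570.00 mm²); Subtracting the remaining from the first: starting from the result so far (588.00 mm²), the 19×30 cube at (5.5, -1) partially overlaps it — only the 456.00 mm² overlap (of its 570.00 mm²) is removed, clipping the outline — area = 132.00 mm². So its area = 132.00 mm². Layer 40 (z = 11.2): the cube (footprint 24.5×24) is included at this height (area 588.00 mm²); the cube at (-0.5, 12.5) is present — its section is the full 15.5×17 rectangle (area 263.50 mm²); the r=7.5 sphere at (6.5, 16) contributes a regular 24-gon of circumradius √(7.5²−0.3²) = 7.494 (area = (24/2)·7.494²·sin(360°/24) = 174.42 mm²); Merging all regions: the regions partially overlap — summed areas 1025.92 mm² minus the doubly-counted overlap 345.35 mm² gives 680.57 mm² — area = 680.57 mm²; the 19×30 cube at (5.5, -1) contributes its full rectangle (area 570.00 mm²); Subtracting the remaining from the first: starting from the result so far (680.57 mm²), the 19×30 cube at (5.5, -1) partially overlaps it — only the 503.50 mm² overlap (of its 570.00 mm²) is removed, clipping the outline — area = 177.07 mm². So its area = 177.07 mm². Layer 40 is larger (177.07 vs 132.00 mm²).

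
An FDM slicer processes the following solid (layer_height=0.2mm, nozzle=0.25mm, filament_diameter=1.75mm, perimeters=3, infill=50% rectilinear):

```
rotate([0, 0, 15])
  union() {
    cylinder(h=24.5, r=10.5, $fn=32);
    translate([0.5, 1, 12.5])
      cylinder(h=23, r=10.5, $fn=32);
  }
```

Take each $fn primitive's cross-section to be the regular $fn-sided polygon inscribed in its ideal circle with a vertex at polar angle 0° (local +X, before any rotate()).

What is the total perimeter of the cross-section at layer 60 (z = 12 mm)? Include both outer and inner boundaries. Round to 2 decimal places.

65.87 mm

At z = 12 mm: the r=10.5 cylinder contributes a regular 32-gon of circumradius 10.5 (perimeter = 2·32·10.500·sin(180°/32) = 65.87 mm); the cylinder at (0.5, 1) is not intersected at this z (z outside [12.5, 35.5]); Taking the union: only the r=10.5 cylinder is present, so the union is just that shape — boundary = 65.87 mm; (whole slice rotated 15° about Z — lengths, areas and connectivity unchanged). Overall, the cross-section is a single solid region. Total boundary length (outer) = 65.87 mm.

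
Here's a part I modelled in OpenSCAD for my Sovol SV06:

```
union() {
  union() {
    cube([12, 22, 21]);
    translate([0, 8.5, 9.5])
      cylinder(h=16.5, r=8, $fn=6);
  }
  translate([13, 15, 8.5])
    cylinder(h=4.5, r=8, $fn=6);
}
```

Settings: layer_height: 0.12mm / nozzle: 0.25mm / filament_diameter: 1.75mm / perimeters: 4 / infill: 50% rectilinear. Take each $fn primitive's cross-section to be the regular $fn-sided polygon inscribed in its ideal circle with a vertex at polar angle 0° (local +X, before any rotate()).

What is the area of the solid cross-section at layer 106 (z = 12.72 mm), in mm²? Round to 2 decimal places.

At z = 12.72 mm: the cube (footprint 12×22) is included at this height (area 264.00 mm²); the r=8 cylinder at (0, 8.5) gives a regular 6-gon of circumradius 8 (constant along its height) (area = (6/2)·8.000²·sin(360°/6) = 166.28 mm²); Merging all regions: the regions partially overlap — summed areas 430.28 mm² minus the doubly-counted overlap 83.14 mm² gives 347.14 mm² — area = 347.14 mm²; the cylinder at (13, 15): section is a regular 6-gon, circumradius r=8 (area = (6/2)·8.000²·sin(360°/6) = 166.28 mm²); Merging all regions: the regions partially overlap — summed areas 513.42 mm² minus the doubly-counted overlap 69.28 mm² gives 444.13 mm² — area = 444.13 mm². Overall, the cross-section is a single solid region. Net area = 444.13 mm².

444.13 mm²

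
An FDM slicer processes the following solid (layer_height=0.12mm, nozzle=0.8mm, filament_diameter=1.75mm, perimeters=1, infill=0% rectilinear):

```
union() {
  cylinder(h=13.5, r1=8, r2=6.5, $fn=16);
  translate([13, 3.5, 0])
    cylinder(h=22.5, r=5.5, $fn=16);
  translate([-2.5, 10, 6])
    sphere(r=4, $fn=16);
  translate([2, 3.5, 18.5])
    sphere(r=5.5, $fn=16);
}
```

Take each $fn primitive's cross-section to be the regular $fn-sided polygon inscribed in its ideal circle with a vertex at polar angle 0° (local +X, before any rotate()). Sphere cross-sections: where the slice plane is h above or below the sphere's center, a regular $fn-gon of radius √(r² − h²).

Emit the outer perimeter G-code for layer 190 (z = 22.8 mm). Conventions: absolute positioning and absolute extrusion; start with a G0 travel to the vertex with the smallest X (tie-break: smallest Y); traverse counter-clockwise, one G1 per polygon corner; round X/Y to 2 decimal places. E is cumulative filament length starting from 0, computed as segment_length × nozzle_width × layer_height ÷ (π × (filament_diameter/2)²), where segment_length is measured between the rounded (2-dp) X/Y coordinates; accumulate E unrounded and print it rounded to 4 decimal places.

At z = 22.8 mm: the cone does not reach this height (z outside [0, 13.5]); the cylinder at (13, 3.5) does not reach this height (z outside [0, 22.5]); the sphere at (-2.5, 10) is absent (|z−center|=16.800 > r=4); the sphere at (2, 3.5): section is a regular 16-gon, circumradius = √(r²−h²) = √(5.5²−4.3²) = 3.429; Merging all regions: only the r=5.5 sphere at (2, 3.5) is present, so the union is just that shape — 1 connected region. The outline is a single polygon with 16 vertices. Extrusion per mm of travel: 0.8 × 0.12 / (π × 0.875²) = 0.039912. Accumulating E over each segment gives final E = 0.8542.

G0 X-1.43 Y3.50 Z22.80
G1 X-1.17 Y2.19 E0.0533
G1 X-0.42 Y1.08 E0.1068
G1 X0.69 Y0.33 E0.1602
G1 X2.00 Y0.07 E0.2135
G1 X3.31 Y0.33 E0.2668
G1 X4.42 Y1.08 E0.3203
G1 X5.17 Y2.19 E0.3738
G1 X5.43 Y3.50 E0.4271
G1 X5.17 Y4.81 E0.4804
G1 X4.42 Y5.92 E0.5339
G1 X3.31 Y6.67 E0.5873
G1 X2.00 Y6.93 E0.6406
G1 X0.69 Y6.67 E0.6939
G1 X-0.42 Y5.92 E0.7474
G1 X-1.17 Y4.81 E0.8009
G1 X-1.43 Y3.50 E0.8542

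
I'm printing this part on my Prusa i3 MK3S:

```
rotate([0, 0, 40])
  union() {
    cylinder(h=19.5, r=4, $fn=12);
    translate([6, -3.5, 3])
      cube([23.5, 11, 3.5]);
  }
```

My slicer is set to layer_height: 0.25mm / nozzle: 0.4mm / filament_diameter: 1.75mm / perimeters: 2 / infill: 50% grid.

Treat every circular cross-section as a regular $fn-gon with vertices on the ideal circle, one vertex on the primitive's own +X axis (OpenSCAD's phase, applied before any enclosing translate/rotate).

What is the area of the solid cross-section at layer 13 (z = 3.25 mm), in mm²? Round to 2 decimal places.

At z = 3.25 mm: the cylinder: section is a regular 12-gon, circumradius r=4 (area = (12/2)·4.000²·sin(360°/12) = 48.00 mm²); the 23.5×11 cube at (6, -3.5) contributes its full rectangle (area 258.50 mm²); Combining (union): the 2 present regions are separate (no shared area or edge), so areas and boundary lengths simply add and each stays a separate island — area = 306.50 mm²; (whole slice rotated 40° about Z — lengths, areas and connectivity unchanged). Overall, the cross-section has 2 separate islands. Net area = 306.50 mm².

306.50 mm²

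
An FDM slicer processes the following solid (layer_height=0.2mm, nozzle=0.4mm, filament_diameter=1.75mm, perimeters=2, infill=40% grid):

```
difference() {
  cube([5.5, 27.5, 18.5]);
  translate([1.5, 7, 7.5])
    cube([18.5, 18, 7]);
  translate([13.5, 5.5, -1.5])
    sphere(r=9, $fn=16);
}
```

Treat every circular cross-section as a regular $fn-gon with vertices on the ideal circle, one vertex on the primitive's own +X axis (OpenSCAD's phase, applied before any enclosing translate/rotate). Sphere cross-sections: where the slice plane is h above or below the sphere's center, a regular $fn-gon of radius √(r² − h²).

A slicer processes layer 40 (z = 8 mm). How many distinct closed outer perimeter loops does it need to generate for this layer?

At z = 8 mm: the cube (footprint 5.5×27.5) is included at this height; the cube at (1.5, 7) (footprint 18.5×18) is included at this height; the sphere at (13.5, 5.5) does not reach this height (|z−center|=9.500 > r=9); After the difference (first − rest): starting from the 5.5×27.5 cube, the 18.5×18 cube at (1.5, 7) partially overlaps it — only the 72.00 mm² overlap (of its 333.00 mm²) is removed, clipping the outline — 1 connected region. The result has 1 disconnected region.

1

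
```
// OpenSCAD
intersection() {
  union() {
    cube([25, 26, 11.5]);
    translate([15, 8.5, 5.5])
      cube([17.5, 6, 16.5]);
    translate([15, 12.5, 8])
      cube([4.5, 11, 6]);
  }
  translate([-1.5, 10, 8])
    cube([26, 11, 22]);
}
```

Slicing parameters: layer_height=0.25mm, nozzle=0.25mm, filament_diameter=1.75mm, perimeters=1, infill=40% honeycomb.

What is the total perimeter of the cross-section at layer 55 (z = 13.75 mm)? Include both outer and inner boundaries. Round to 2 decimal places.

41.00 mm

At z = 13.75 mm: the cube is absent (z outside [0, 11.5]); the cube at (15, 8.5) (footprint 17.5×6) is included at this height (perimeter 47.00 mm); the 4.5×11 cube at (15, 12.5) contributes its full rectangle (perimeter 31.00 mm); Merging all regions: the regions partially overlap (shared area 9.00 mm²), so the edge portions inside another operand are dropped and the merged outline is re-measured after clipping — boundary = 65.00 mm; the cube at (-1.5, 10) (footprint 26×11) is included at this height (perimeter 74.00 mm); Keeping only the common overlap: the 26×11 cube at (-1.5, 10) partially overlaps the result so far; clipping to the common part keeps 72.00 mm² — boundary = 41.00 mm. Overall, the cross-section is a single solid region. Total boundary length (outer) = 41.00 mm.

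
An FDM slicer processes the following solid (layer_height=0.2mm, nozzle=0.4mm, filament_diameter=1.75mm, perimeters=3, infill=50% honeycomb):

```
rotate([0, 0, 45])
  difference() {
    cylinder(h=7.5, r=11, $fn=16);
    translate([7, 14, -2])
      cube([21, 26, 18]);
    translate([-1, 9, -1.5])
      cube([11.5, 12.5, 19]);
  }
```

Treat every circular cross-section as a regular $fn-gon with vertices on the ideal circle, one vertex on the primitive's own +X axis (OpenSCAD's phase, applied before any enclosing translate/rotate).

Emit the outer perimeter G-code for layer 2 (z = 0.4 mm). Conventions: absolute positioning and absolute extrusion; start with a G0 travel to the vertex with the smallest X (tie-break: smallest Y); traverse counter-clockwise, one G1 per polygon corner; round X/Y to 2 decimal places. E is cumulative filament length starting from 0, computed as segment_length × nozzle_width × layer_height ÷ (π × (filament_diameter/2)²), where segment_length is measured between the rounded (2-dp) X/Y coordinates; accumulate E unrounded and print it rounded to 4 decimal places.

G0 X-11.00 Y0.00 Z0.40
G1 X-10.16 Y-4.21 E0.1428
G1 X-7.78 Y-7.78 E0.2855
G1 X-4.21 Y-10.16 E0.4282
G1 X0.00 Y-11.00 E0.5710
G1 X4.21 Y-10.16 E0.7138
G1 X7.78 Y-7.78 E0.8565
G1 X10.16 Y-4.21 E0.9992
G1 X11.00 Y0.00 E1.1420
G1 X10.16 Y4.21 E1.2848
G1 X7.78 Y7.78 E1.4275
G1 X4.21 Y10.16 E1.5702
G1 X0.00 Y11.00 E1.7129
G1 X-2.16 Y10.57 E1.7862
G1 X-7.07 Y5.66 E2.0172
G1 X-8.34 Y6.93 E2.0769
G1 X-10.16 Y4.21 E2.1857
G1 X-11.00 Y0.00 E2.3285

At z = 0.4 mm: the r=11 cylinder gives a regular 16-gon of circumradius 11 (constant along its height); the 21×26 cube at (7, 14) contributes its full rectangle; the cube at (-1, 9) (footprint 11.5×12.5) is included at this height; After the difference (first − rest): starting from the r=11 cylinder, the 21×26 cube at (7, 14) misses the remaining region (no effect); the 11.5×12.5 cube at (-1, 9) partially overlaps it — only the 9.57 mm² overlap (of its 143.75 mm²) is removed, clipping the outline — 1 connected region; (rotated 45° about Z; rotation is an isometry so areas/perimeters/island counts are preserved). The outline is a single polygon with 17 vertices. Extrusion per mm of travel: 0.4 × 0.2 / (π × 0.875²) = 0.033260. Accumulating E over each segment gives final E = 2.3285.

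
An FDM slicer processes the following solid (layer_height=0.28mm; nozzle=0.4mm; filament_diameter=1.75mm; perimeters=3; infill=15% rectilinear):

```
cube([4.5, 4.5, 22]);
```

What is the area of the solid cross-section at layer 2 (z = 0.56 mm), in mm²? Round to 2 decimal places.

At z = 0.56 mm: the cube (footprint 4.5×4.5) is included at this height (area 20.25 mm²). Overall, the cross-section is a single solid region. Net area = 20.25 mm².

20.25 mm²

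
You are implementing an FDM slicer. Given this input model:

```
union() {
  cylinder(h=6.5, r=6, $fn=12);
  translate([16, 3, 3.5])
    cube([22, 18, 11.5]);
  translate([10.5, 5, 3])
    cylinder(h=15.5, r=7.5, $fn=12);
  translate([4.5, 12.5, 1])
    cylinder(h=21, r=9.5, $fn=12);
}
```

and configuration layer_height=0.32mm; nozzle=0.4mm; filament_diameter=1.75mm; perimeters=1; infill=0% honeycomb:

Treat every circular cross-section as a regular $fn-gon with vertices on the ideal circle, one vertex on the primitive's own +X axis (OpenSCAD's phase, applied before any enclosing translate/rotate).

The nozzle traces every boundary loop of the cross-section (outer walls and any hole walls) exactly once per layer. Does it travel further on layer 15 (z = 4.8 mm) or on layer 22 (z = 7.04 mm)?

Layer 15 (z = 4.8): the r=6 cylinder contributes a regular 12-gon of circumradius 6 (perimeter = 2·12·6.000·sin(180°/12) = 37.27 mm); the 22×18 cube at (16, 3) contributes its full rectangle (perimeter 80.00 mm); the r=7.5 cylinder at (10.5, 5) gives a regular 12-gon of circumradius 7.5 (constant along its height) (perimeter = 2·12·7.500·sin(180°/12) = 46.59 mm); the r=9.5 cylinder at (4.5, 12.5) gives a regular 12-gon of circumradius 9.5 (constant along its height) (perimeter = 2·12·9.500·sin(180°/12) = 59.01 mm); Taking the union: the regions partially overlap (shared area 89.02 mm²), so the edge portions inside another operand are dropped and the merged outline is re-measured after clipping — boundary = 153.63 mm. So its perimeter = 153.63 mm. Layer 22 (z = 7.04): the cylinder does not reach this height (z outside [0, 6.5]); the 22×18 cube at (16, 3) contributes its full rectangle (perimeter 80.00 mm); the cylinder at (10.5, 5): section is a regular 12-gon, circumradius r=7.5 (perimeter = 2·12·7.500·sin(180°/12) = 46.59 mm); the r=9.5 cylinder at (4.5, 12.5) contributes a regular 12-gon of circumradius 9.5 (perimeter = 2·12·9.500·sin(180°/12) = 59.01 mm); Taking the union: the regions partially overlap (shared area 75.25 mm²), so the edge portions inside another operand are dropped and the merged outline is re-measured after clipping — boundary = 138.30 mm. So its perimeter = 138.30 mm. Layer 15 is larger (153.63 vs 138.30 mm).

layer 15 (z = 4.8 mm)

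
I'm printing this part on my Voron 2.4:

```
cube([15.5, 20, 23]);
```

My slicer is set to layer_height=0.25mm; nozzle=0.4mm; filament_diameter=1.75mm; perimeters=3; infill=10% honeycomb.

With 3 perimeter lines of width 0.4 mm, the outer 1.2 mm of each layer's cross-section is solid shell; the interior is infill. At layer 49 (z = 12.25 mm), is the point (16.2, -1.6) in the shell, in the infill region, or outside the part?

At z = 12.25 mm: the 15.5×20 cube contributes its full rectangle. Overall, the cross-section is a single solid region. The nearest boundary edge runs (0.00, 0.00)→(15.50, 0.00); distance from the point to it = 1.75 mm. The point is not inside any of the regions above, so it lies outside the cross-section (1.75 mm from the nearest boundary).

outside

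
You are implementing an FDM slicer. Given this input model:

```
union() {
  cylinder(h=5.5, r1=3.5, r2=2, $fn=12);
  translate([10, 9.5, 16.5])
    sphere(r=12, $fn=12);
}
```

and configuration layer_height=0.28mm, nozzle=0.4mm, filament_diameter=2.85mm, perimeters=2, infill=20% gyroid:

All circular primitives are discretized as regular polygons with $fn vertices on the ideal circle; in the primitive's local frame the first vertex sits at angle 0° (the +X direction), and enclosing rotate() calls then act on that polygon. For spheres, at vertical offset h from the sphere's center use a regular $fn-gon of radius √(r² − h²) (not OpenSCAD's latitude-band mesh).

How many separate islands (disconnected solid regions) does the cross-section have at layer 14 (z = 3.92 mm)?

1

At z = 3.92 mm: the cone contributes a regular 12-gon of circumradius 2.431 (interpolated between r1=3.5 and r2=2 at t=0.713); the sphere at (10, 9.5) is not intersected at this z (|z−center|=12.580 > r=12); Combining (union): only the cone is present, so the union is just that shape — 1 connected region. Overall, the cross-section is a single solid region. Island count = 1.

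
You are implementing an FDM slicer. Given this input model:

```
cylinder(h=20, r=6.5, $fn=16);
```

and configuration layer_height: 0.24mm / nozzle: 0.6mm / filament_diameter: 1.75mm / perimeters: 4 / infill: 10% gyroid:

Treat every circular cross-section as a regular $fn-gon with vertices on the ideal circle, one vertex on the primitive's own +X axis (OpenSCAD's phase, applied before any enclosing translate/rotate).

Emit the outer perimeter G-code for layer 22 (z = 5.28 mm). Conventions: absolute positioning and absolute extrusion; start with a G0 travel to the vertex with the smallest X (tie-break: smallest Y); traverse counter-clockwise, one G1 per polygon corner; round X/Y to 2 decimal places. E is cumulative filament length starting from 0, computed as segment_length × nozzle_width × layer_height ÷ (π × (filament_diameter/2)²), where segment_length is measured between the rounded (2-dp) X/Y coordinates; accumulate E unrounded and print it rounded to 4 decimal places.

G0 X-6.50 Y0.00 Z5.28
G1 X-6.01 Y-2.49 E0.1519
G1 X-4.60 Y-4.60 E0.3039
G1 X-2.49 Y-6.01 E0.4558
G1 X0.00 Y-6.50 E0.6077
G1 X2.49 Y-6.01 E0.7597
G1 X4.60 Y-4.60 E0.9116
G1 X6.01 Y-2.49 E1.0635
G1 X6.50 Y0.00 E1.2154
G1 X6.01 Y2.49 E1.3674
G1 X4.60 Y4.60 E1.5193
G1 X2.49 Y6.01 E1.6712
G1 X0.00 Y6.50 E1.8232
G1 X-2.49 Y6.01 E1.9751
G1 X-4.60 Y4.60 E2.1270
G1 X-6.01 Y2.49 E2.2790
G1 X-6.50 Y0.00 E2.4309

At z = 5.28 mm: the r=6.5 cylinder contributes a regular 16-gon of circumradius 6.5. The outline is a single polygon with 16 vertices. Extrusion per mm of travel: 0.6 × 0.24 / (π × 0.875²) = 0.059868. Accumulating E over each segment gives final E = 2.4309.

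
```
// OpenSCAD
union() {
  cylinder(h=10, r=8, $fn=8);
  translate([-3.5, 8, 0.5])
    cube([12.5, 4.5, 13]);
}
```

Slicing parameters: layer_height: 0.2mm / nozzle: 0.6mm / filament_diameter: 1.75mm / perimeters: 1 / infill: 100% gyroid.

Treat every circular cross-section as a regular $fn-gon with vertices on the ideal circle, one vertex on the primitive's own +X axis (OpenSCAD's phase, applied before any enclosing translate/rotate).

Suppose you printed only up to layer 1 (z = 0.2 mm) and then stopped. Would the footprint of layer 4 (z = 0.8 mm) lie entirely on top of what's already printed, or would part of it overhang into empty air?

part overhangs

Compare the two slices. At z = 0.2: the r=8 cylinder gives a regular 8-gon of circumradius 8 (constant along its height) (area = (8/2)·8.000²·sin(360°/8) = 181.02 mm²); the cube at (-3.5, 8) does not reach this height (z outside [0.5, 13.5]); Merging all regions: only the r=8 cylinder is present, so the union is just that shape — area = 181.02 mm². At z = 0.8: the r=8 cylinder gives a regular 8-gon of circumradius 8 (constant along its height) (area = (8/2)·8.000²·sin(360°/8) = 181.02 mm²); the 12.5×4.5 cube at (-3.5, 8) contributes its full rectangle (area 56.25 mm²); Taking the union: the 2 present regions are separate (no shared area or edge), so areas and boundary lengths simply add and each stays a separate island — area = 237.27 mm². Checking containment: at z = 0.8 the cross-section extends beyond the z = 0.2 cross-section by about 56.25 mm².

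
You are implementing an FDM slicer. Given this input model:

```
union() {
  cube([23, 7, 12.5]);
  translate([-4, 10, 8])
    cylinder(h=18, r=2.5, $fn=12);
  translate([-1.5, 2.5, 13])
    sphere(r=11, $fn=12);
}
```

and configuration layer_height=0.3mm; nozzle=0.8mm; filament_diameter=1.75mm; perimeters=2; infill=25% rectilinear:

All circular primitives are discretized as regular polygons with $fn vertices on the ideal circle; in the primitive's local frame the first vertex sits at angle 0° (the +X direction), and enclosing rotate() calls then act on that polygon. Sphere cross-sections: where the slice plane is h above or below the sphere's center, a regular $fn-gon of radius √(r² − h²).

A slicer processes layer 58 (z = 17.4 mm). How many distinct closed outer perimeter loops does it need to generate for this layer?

At z = 17.4 mm: the cube does not reach this height (z outside [0, 12.5]); the r=2.5 cylinder at (-4, 10) gives a regular 12-gon of circumradius 2.5 (constant along its height); the r=11 sphere at (-1.5, 2.5) contributes a regular 12-gon of circumradius √(11²−4.4²) = 10.082; Merging all regions: the regions partially overlap (shared area 17.46 mm²), so overlapping operands fuse into one piece — 1 connected region. The result has 1 disconnected region.

1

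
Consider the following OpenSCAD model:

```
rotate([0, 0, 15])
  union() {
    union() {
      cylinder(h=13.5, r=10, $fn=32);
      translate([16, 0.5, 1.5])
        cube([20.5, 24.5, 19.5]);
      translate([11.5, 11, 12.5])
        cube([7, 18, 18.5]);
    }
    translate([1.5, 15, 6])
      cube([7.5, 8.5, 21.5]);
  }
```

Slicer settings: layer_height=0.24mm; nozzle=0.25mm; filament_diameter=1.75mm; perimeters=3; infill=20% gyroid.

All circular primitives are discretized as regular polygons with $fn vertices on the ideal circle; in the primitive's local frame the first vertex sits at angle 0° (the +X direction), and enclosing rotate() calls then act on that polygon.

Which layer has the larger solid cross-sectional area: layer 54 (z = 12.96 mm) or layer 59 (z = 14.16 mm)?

layer 54 (z = 12.96 mm)

Layer 54 (z = 12.96): the cylinder: section is a regular 32-gon, circumradius r=10 (area = (32/2)·10.000²·sin(360°/32) = 312.14 mm²); the cube at (16, 0.5) is present — its section is the full 20.5×24.5 rectangle (area 502.25 mm²); the cube at (11.5, 11) (footprint 7×18) is included at this height (area 126.00 mm²); Combining (union): the regions partially overlap — summed areas 940.39 mm² minus the doubly-counted overlap 35.00 mm² gives 905.39 mm² — area = 905.39 mm²; the 7.5×8.5 cube at (1.5, 15) contributes its full rectangle (area 63.75 mm²); Merging all regions: the 2 present regions are separate (no shared area or edge), so areas and boundary lengths simply add and each stays a separate island — area = 969.14 mm²; (whole slice rotated 15° about Z — lengths, areas and connectivity unchanged). So its area = 969.14 mm². Layer 59 (z = 14.16): the cylinder is not intersected at this z (z outside [0, 13.5]); the cube at (16, 0.5) is present — its section is the full 20.5×24.5 rectangle (area 502.25 mm²); the cube at (11.5, 11) (footprint 7×18) is included at this height (area 126.00 mm²); Taking the union: the regions partially overlap — summed areas 628.25 mm² minus the doubly-counted overlap 35.00 mm² gives 593.25 mm² — area = 593.25 mm²; the 7.5×8.5 cube at (1.5, 15) contributes its full rectangle (area 63.75 mm²); Taking the union: the 2 present regions are separate (no shared area or edge), so areas and boundary lengths simply add and each stays a separate island — area = 657.00 mm²; (whole slice rotated 15° about Z — lengths, areas and connectivity unchanged). So its area = 657.00 mm². Layer 54 is larger (969.14 vs 657.00 mm²).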